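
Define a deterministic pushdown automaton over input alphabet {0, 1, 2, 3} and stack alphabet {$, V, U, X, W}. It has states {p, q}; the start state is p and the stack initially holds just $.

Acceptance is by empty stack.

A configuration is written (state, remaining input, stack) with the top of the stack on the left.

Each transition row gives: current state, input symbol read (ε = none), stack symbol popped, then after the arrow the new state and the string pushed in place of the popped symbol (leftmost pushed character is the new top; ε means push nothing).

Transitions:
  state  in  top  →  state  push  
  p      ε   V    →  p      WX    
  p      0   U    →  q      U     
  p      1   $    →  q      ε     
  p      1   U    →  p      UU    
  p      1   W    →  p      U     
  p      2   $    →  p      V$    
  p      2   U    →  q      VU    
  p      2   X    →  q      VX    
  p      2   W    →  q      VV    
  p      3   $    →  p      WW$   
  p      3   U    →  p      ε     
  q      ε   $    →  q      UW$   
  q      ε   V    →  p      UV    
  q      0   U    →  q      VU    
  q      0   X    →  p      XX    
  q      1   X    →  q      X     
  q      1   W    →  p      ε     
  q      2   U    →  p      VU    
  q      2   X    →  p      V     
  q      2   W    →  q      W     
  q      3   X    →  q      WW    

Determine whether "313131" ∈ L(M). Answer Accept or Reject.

(p, 313131, $)
  read 3, top $: go to p, push WW$ → (p, 13131, WW$)
  read 1, top W: go to p, push U → (p, 3131, UW$)
  read 3, top U: go to p, push ε → (p, 131, W$)
  read 1, top W: go to p, push U → (p, 31, U$)
  read 3, top U: go to p, push ε → (p, 1, $)
  read 1, top $: go to q, push ε → (q, ε, ε)
All input consumed and the stack is empty.

Accept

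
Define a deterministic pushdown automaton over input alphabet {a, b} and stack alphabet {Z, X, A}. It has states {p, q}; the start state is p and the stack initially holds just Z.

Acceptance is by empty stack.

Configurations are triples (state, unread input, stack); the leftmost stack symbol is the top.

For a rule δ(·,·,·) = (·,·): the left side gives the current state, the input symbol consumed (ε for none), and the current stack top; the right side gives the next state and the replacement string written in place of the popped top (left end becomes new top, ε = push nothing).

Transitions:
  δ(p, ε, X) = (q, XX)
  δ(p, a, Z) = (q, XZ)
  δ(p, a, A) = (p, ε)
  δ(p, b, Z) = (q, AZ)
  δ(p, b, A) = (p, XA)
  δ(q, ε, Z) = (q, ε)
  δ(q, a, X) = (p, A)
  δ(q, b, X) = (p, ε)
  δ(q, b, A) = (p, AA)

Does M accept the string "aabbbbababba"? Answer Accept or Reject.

(p, aabbbbababba, Z)
  read a, top Z: go to q, push XZ → (q, abbbbababba, XZ)
  read a, top X: go to p, push A → (p, bbbbababba, AZ)
  read b, top A: go to p, push XA → (p, bbbababba, XAZ)
  ε-move, top X: go to q, push XX → (q, bbbababba, XXAZ)
  read b, top X: go to p, push ε → (p, bbababba, XAZ)
  ε-move, top X: go to q, push XX → (q, bbababba, XXAZ)
  read b, top X: go to p, push ε → (p, bababba, XAZ)
  ε-move, top X: go to q, push XX → (q, bababba, XXAZ)
  read b, top X: go to p, push ε → (p, ababba, XAZ)
  ε-move, top X: go to q, push XX → (q, ababba, XXAZ)
  read a, top X: go to p, push A → (p, babba, AXAZ)
  read b, top A: go to p, push XA → (p, abba, XAXAZ)
  ε-move, top X: go to q, push XX → (q, abba, XXAXAZ)
  read a, top X: go to p, push A → (p, bba, AXAXAZ)
  read b, top A: go to p, push XA → (p, ba, XAXAXAZ)
  ε-move, top X: go to q, push XX → (q, ba, XXAXAXAZ)
  read b, top X: go to p, push ε → (p, a, XAXAXAZ)
  ε-move, top X: go to q, push XX → (q, a, XXAXAXAZ)
  read a, top X: go to p, push A → (p, ε, AXAXAXAZ)
All input consumed; stack is AXAXAXAZ, not empty, and no further ε-move applies.

Reject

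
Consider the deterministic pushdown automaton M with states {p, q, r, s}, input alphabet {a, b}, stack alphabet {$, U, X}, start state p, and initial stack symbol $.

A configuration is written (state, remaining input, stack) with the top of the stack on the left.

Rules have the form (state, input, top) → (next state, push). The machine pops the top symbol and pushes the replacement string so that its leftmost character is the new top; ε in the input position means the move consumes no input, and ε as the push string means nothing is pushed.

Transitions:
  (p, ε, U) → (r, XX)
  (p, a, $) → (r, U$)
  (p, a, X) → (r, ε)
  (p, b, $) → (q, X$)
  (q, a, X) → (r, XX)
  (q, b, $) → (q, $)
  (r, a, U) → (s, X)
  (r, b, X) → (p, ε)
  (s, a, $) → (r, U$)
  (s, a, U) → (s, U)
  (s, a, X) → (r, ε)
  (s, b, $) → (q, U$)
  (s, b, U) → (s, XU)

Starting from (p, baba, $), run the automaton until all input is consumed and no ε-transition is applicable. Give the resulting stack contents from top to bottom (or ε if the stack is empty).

$

(p, baba, $)
  read b, top $: go to q, push X$ → (q, aba, X$)
  read a, top X: go to r, push XX → (r, ba, XX$)
  read b, top X: go to p, push ε → (p, a, X$)
  read a, top X: go to r, push ε → (r, ε, $)
All input consumed in state r with stack $.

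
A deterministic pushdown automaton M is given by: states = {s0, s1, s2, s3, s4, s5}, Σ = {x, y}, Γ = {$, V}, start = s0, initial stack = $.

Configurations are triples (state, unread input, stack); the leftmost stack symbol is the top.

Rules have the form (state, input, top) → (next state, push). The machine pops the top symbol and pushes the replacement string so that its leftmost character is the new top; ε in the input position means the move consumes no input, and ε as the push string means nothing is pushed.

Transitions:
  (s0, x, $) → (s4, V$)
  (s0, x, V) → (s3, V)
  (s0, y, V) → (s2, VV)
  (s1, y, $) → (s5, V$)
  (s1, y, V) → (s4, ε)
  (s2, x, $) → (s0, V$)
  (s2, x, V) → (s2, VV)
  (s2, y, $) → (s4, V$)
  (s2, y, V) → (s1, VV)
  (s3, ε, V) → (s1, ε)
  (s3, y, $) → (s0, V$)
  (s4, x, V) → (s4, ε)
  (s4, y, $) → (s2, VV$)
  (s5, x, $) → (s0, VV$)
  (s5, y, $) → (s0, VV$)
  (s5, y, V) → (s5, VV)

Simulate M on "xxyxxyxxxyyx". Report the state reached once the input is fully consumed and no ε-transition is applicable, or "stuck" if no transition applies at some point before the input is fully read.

(s0, xxyxxyxxxyyx, $)
  read x, top $: go to s4, push V$ → (s4, xyxxyxxxyyx, V$)
  read x, top V: go to s4, push ε → (s4, yxxyxxxyyx, $)
  read y, top $: go to s2, push VV$ → (s2, xxyxxxyyx, VV$)
  read x, top V: go to s2, push VV → (s2, xyxxxyyx, VVV$)
  read x, top V: go to s2, push VV → (s2, yxxxyyx, VVVV$)
  read y, top V: go to s1, push VV → (s1, xxxyyx, VVVVV$)
No transition for (s1, x, top V); M blocks with input xxxyyx remaining.

stuck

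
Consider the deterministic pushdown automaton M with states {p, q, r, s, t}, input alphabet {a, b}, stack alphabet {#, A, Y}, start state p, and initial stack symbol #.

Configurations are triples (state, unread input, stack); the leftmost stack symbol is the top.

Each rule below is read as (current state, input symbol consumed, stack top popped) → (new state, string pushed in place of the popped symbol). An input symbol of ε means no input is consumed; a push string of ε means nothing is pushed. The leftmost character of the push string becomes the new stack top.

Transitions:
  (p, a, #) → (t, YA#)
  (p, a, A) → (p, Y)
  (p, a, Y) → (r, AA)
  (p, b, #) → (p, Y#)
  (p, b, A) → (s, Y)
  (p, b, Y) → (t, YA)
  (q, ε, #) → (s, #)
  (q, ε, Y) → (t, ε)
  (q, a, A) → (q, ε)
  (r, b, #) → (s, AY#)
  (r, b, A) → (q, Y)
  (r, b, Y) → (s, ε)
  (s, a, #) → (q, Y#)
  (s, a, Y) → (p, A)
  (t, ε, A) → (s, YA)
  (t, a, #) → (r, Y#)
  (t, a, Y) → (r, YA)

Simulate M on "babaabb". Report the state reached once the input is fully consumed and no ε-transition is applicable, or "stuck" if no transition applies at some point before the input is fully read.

(p, babaabb, #) ⊢ (p, abaabb, Y#) ⊢ (r, baabb, AA#) ⊢ (q, aabb, YA#) ⊢ (t, aabb, A#) ⊢ (s, aabb, YA#) ⊢ (p, abb, AA#) ⊢ (p, bb, YA#) ⊢ (t, b, YAA#)
No transition for (t, b, top Y); M blocks with input b remaining.

stuck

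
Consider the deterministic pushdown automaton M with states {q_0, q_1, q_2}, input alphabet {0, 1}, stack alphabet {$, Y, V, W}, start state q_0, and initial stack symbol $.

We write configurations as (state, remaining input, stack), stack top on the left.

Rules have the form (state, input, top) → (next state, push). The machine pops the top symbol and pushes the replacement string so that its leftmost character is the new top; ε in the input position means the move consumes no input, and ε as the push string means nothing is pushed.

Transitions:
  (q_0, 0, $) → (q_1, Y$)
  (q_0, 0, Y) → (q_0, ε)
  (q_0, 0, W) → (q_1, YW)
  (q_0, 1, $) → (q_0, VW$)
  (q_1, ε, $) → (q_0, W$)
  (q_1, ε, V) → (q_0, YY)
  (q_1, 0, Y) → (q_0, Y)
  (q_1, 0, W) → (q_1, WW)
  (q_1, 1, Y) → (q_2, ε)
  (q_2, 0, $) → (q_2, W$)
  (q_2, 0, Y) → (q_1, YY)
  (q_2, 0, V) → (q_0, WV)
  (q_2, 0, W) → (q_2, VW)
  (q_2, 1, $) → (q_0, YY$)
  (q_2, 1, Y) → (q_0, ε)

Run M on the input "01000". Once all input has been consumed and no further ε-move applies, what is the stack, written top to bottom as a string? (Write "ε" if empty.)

WVW$

(q_0, 01000, $)
  read 0, top $: go to q_1, push Y$ → (q_1, 1000, Y$)
  read 1, top Y: go to q_2, push ε → (q_2, 000, $)
  read 0, top $: go to q_2, push W$ → (q_2, 00, W$)
  read 0, top W: go to q_2, push VW → (q_2, 0, VW$)
  read 0, top V: go to q_0, push WV → (q_0, ε, WVW$)
All input consumed in state q_0 with stack WVW$.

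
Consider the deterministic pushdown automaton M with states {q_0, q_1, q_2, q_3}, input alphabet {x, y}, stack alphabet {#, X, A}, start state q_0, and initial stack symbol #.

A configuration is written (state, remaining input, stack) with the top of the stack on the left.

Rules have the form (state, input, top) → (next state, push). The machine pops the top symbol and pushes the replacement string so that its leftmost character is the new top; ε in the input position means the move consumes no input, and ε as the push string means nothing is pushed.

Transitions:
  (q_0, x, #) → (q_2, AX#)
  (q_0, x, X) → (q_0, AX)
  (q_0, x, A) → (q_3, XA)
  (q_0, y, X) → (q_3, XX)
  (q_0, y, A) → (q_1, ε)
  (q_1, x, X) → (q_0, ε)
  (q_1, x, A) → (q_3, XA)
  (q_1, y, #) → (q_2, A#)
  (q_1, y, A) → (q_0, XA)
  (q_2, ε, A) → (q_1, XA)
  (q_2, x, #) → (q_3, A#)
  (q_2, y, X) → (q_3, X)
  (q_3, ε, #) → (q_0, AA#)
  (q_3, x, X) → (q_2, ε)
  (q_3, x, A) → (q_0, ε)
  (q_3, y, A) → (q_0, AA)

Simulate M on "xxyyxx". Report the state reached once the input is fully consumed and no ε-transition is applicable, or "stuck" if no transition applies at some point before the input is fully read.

(q_0, xxyyxx, #)
  read x, top #: go to q_2, push AX# → (q_2, xyyxx, AX#)
  ε-move, top A: go to q_1, push XA → (q_1, xyyxx, XAX#)
  read x, top X: go to q_0, push ε → (q_0, yyxx, AX#)
  read y, top A: go to q_1, push ε → (q_1, yxx, X#)
No transition for (q_1, y, top X); M blocks with input yxx remaining.

stuck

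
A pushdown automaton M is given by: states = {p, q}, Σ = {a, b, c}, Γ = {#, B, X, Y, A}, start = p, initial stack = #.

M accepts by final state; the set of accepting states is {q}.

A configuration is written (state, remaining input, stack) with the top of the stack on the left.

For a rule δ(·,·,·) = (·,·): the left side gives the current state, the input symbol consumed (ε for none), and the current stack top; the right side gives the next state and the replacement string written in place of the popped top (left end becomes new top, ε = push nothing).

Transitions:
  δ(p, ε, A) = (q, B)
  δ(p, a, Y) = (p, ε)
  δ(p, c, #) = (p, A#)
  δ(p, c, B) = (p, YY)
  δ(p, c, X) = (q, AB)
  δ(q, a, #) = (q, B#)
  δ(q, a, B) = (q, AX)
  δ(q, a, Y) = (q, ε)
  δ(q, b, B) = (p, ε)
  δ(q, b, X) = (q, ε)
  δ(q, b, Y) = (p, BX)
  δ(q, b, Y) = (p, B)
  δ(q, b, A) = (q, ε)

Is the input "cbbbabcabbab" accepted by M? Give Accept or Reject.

No computation consumes all input and reaches a final state.

Reject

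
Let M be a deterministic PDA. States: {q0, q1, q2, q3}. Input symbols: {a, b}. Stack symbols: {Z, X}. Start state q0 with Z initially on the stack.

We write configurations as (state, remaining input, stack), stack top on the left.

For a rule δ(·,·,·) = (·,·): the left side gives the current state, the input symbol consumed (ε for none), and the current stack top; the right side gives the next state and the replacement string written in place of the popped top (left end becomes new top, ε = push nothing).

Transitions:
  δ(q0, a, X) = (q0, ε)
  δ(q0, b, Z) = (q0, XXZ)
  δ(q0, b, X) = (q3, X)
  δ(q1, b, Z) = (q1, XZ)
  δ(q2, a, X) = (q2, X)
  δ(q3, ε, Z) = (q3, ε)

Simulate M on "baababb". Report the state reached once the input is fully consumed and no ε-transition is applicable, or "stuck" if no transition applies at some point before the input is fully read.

(q0, baababb, Z)
  read b, top Z: go to q0, push XXZ → (q0, aababb, XXZ)
  read a, top X: go to q0, push ε → (q0, ababb, XZ)
  read a, top X: go to q0, push ε → (q0, babb, Z)
  read b, top Z: go to q0, push XXZ → (q0, abb, XXZ)
  read a, top X: go to q0, push ε → (q0, bb, XZ)
  read b, top X: go to q3, push X → (q3, b, XZ)
No transition for (q3, b, top X); M blocks with input b remaining.

stuck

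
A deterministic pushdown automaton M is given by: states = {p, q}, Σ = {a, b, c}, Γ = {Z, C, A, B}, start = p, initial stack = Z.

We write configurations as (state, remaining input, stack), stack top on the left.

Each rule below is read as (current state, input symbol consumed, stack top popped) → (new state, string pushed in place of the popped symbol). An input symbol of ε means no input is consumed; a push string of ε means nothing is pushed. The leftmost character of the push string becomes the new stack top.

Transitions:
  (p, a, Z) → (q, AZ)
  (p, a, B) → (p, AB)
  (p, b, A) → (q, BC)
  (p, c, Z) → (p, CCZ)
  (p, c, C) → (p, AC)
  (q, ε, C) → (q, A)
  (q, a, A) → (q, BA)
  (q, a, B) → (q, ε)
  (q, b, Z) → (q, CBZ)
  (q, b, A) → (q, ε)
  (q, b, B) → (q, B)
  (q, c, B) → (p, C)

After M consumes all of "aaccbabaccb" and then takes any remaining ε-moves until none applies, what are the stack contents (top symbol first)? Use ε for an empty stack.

BCCAAZ

(p, aaccbabaccb, Z)
  read a, top Z: go to q, push AZ → (q, accbabaccb, AZ)
  read a, top A: go to q, push BA → (q, ccbabaccb, BAZ)
  read c, top B: go to p, push C → (p, cbabaccb, CAZ)
  read c, top C: go to p, push AC → (p, babaccb, ACAZ)
  read b, top A: go to q, push BC → (q, abaccb, BCCAZ)
  read a, top B: go to q, push ε → (q, baccb, CCAZ)
  ε-move, top C: go to q, push A → (q, baccb, ACAZ)
  read b, top A: go to q, push ε → (q, accb, CAZ)
  ε-move, top C: go to q, push A → (q, accb, AAZ)
  read a, top A: go to q, push BA → (q, ccb, BAAZ)
  read c, top B: go to p, push C → (p, cb, CAAZ)
  read c, top C: go to p, push AC → (p, b, ACAAZ)
  read b, top A: go to q, push BC → (q, ε, BCCAAZ)
All input consumed in state q with stack BCCAAZ.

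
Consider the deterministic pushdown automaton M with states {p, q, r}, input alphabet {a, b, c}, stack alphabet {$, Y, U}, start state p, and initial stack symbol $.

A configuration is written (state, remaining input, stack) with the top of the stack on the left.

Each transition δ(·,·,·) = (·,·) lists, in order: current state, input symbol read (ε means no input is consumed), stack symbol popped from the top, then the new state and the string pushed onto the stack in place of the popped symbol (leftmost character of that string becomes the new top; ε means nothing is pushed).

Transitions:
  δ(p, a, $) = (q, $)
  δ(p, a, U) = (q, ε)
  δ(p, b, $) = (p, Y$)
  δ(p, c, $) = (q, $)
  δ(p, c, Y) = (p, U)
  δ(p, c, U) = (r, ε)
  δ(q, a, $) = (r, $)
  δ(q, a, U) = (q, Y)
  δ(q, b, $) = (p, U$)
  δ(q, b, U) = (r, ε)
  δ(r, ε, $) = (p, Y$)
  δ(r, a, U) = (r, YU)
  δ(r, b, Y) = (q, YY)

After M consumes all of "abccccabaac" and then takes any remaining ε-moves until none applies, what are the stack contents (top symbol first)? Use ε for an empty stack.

U$

(p, abccccabaac, $)
  read a, top $: go to q, push $ → (q, bccccabaac, $)
  read b, top $: go to p, push U$ → (p, ccccabaac, U$)
  read c, top U: go to r, push ε → (r, cccabaac, $)
  ε-move, top $: go to p, push Y$ → (p, cccabaac, Y$)
  read c, top Y: go to p, push U → (p, ccabaac, U$)
  read c, top U: go to r, push ε → (r, cabaac, $)
  ε-move, top $: go to p, push Y$ → (p, cabaac, Y$)
  read c, top Y: go to p, push U → (p, abaac, U$)
  read a, top U: go to q, push ε → (q, baac, $)
  read b, top $: go to p, push U$ → (p, aac, U$)
  read a, top U: go to q, push ε → (q, ac, $)
  read a, top $: go to r, push $ → (r, c, $)
  ε-move, top $: go to p, push Y$ → (p, c, Y$)
  read c, top Y: go to p, push U → (p, ε, U$)
All input consumed in state p with stack U$.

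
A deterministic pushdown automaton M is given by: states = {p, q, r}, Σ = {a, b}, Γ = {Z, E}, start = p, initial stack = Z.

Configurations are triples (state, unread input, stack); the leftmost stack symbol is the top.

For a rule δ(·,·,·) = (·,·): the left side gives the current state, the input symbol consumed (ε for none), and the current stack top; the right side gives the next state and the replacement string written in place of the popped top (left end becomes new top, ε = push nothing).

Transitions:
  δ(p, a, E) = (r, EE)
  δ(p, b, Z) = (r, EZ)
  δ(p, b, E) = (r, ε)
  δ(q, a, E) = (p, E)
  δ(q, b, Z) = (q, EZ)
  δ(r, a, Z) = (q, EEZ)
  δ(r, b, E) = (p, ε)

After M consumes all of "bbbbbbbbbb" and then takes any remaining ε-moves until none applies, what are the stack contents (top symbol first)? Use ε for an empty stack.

(p, bbbbbbbbbb, Z)
  read b, top Z: go to r, push EZ → (r, bbbbbbbbb, EZ)
  read b, top E: go to p, push ε → (p, bbbbbbbb, Z)
  read b, top Z: go to r, push EZ → (r, bbbbbbb, EZ)
  read b, top E: go to p, push ε → (p, bbbbbb, Z)
  read b, top Z: go to r, push EZ → (r, bbbbb, EZ)
  read b, top E: go to p, push ε → (p, bbbb, Z)
  read b, top Z: go to r, push EZ → (r, bbb, EZ)
  read b, top E: go to p, push ε → (p, bb, Z)
  read b, top Z: go to r, push EZ → (r, b, EZ)
  read b, top E: go to p, push ε → (p, ε, Z)
All input consumed in state p with stack Z.

Z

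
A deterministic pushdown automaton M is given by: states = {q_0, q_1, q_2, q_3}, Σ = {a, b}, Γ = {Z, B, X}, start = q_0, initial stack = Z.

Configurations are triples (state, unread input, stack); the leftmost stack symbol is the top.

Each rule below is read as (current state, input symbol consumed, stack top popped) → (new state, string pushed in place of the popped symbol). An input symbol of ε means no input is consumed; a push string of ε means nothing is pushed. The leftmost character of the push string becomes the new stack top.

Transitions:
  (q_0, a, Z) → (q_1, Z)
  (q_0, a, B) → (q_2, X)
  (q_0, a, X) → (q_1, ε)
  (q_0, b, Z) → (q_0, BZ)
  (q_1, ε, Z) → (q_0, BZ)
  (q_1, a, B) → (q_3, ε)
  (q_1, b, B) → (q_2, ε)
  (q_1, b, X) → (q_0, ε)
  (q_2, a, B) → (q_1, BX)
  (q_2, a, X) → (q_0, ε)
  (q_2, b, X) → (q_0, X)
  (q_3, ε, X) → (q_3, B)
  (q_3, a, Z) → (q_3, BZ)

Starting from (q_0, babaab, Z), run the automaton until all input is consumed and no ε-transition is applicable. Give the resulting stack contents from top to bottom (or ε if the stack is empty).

(q_0, babaab, Z) ⊢ (q_0, abaab, BZ) ⊢ (q_2, baab, XZ) ⊢ (q_0, aab, XZ) ⊢ (q_1, ab, Z) ⊢ (q_0, ab, BZ) ⊢ (q_2, b, XZ) ⊢ (q_0, ε, XZ)
All input consumed in state q_0 with stack XZ.

XZ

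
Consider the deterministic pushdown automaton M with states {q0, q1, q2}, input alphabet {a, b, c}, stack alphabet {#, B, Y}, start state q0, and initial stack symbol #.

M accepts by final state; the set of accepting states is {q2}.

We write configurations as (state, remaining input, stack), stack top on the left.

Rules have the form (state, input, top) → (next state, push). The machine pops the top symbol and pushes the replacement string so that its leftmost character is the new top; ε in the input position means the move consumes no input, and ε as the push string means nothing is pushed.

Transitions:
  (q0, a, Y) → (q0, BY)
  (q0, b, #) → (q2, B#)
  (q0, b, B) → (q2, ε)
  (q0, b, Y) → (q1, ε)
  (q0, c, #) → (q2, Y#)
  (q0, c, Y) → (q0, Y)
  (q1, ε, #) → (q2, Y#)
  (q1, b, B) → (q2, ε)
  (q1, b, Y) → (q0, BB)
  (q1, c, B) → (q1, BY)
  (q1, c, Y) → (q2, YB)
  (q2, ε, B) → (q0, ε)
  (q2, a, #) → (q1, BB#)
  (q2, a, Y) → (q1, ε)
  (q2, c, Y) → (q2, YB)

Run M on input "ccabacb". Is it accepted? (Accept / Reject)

Accept

(q0, ccabacb, #)
  read c, top #: go to q2, push Y# → (q2, cabacb, Y#)
  read c, top Y: go to q2, push YB → (q2, abacb, YB#)
  read a, top Y: go to q1, push ε → (q1, bacb, B#)
  read b, top B: go to q2, push ε → (q2, acb, #)
  read a, top #: go to q1, push BB# → (q1, cb, BB#)
  read c, top B: go to q1, push BY → (q1, b, BYB#)
  read b, top B: go to q2, push ε → (q2, ε, YB#)
All input consumed; state q2 ∈ F.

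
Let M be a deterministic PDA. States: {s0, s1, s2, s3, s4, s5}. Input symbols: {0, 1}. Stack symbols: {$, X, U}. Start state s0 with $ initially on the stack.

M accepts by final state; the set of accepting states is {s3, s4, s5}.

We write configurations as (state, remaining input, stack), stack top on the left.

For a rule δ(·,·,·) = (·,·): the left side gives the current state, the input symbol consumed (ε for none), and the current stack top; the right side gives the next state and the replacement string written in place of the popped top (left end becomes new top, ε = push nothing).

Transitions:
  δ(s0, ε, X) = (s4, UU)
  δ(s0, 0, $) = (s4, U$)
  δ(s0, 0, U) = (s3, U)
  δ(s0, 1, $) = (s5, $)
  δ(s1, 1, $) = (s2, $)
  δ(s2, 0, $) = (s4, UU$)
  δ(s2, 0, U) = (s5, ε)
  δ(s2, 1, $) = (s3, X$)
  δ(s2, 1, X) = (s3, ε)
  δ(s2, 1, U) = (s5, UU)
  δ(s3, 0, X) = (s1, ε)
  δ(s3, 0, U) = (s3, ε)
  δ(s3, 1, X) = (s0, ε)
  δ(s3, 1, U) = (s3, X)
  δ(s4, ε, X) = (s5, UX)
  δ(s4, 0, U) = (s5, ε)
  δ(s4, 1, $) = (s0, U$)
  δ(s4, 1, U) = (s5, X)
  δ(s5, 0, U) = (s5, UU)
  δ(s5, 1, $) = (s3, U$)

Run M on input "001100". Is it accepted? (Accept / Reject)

Reject

(s0, 001100, $)
  read 0, top $: go to s4, push U$ → (s4, 01100, U$)
  read 0, top U: go to s5, push ε → (s5, 1100, $)
  read 1, top $: go to s3, push U$ → (s3, 100, U$)
  read 1, top U: go to s3, push X → (s3, 00, X$)
  read 0, top X: go to s1, push ε → (s1, 0, $)
No transition applies at (s1, 0, $); input not fully consumed.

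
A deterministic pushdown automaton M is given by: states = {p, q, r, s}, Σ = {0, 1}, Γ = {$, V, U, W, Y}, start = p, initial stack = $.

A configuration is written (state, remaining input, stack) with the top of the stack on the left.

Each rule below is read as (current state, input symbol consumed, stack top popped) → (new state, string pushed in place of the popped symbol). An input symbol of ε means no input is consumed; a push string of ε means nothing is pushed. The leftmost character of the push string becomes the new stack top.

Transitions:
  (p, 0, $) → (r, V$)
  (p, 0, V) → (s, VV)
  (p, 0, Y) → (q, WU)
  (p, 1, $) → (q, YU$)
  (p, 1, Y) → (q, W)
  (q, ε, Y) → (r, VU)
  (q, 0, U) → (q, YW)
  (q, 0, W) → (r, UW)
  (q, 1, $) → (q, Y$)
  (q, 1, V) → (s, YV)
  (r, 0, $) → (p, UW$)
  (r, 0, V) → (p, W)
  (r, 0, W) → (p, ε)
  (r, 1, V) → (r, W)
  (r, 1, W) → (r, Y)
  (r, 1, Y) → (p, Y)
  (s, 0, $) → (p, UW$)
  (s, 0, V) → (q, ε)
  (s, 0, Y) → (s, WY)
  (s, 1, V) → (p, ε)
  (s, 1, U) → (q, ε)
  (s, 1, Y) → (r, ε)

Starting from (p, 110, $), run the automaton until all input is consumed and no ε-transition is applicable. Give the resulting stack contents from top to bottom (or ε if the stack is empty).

UU$

(p, 110, $)
  read 1, top $: go to q, push YU$ → (q, 10, YU$)
  ε-move, top Y: go to r, push VU → (r, 10, VUU$)
  read 1, top V: go to r, push W → (r, 0, WUU$)
  read 0, top W: go to p, push ε → (p, ε, UU$)
All input consumed in state p with stack UU$.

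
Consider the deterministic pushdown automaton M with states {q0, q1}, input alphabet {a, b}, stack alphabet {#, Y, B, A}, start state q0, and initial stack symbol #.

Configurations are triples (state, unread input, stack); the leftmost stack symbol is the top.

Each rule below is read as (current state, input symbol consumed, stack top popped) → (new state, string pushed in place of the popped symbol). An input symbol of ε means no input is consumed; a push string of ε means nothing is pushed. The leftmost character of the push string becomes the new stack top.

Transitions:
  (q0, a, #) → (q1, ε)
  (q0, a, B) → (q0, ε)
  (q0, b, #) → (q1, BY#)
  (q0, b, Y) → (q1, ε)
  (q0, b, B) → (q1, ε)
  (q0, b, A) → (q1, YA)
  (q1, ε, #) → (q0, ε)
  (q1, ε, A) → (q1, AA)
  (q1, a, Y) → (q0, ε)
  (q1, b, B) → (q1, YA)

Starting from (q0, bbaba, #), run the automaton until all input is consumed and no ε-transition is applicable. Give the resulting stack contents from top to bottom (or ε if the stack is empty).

(q0, bbaba, #)
  read b, top #: go to q1, push BY# → (q1, baba, BY#)
  read b, top B: go to q1, push YA → (q1, aba, YAY#)
  read a, top Y: go to q0, push ε → (q0, ba, AY#)
  read b, top A: go to q1, push YA → (q1, a, YAY#)
  read a, top Y: go to q0, push ε → (q0, ε, AY#)
All input consumed in state q0 with stack AY#.

AY#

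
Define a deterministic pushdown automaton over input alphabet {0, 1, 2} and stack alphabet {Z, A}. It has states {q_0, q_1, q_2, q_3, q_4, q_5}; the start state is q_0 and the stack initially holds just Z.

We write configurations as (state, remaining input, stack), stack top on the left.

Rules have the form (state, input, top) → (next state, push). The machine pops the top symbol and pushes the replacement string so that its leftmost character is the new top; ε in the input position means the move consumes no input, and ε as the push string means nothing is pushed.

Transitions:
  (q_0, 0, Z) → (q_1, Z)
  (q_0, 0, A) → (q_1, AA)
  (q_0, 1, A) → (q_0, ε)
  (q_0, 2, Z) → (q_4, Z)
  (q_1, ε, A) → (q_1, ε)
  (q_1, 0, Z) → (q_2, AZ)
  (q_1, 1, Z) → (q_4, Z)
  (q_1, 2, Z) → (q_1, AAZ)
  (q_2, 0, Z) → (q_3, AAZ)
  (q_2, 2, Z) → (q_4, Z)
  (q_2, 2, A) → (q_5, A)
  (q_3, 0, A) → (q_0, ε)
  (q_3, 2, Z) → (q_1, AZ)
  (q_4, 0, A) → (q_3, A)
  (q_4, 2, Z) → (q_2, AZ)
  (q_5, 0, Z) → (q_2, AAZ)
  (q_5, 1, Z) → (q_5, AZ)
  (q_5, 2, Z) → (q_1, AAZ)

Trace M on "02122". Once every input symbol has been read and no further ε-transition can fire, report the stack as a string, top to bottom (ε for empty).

(q_0, 02122, Z)
  read 0, top Z: go to q_1, push Z → (q_1, 2122, Z)
  read 2, top Z: go to q_1, push AAZ → (q_1, 122, AAZ)
  ε-move, top A: go to q_1, push ε → (q_1, 122, AZ)
  ε-move, top A: go to q_1, push ε → (q_1, 122, Z)
  read 1, top Z: go to q_4, push Z → (q_4, 22, Z)
  read 2, top Z: go to q_2, push AZ → (q_2, 2, AZ)
  read 2, top A: go to q_5, push A → (q_5, ε, AZ)
All input consumed in state q_5 with stack AZ.

AZ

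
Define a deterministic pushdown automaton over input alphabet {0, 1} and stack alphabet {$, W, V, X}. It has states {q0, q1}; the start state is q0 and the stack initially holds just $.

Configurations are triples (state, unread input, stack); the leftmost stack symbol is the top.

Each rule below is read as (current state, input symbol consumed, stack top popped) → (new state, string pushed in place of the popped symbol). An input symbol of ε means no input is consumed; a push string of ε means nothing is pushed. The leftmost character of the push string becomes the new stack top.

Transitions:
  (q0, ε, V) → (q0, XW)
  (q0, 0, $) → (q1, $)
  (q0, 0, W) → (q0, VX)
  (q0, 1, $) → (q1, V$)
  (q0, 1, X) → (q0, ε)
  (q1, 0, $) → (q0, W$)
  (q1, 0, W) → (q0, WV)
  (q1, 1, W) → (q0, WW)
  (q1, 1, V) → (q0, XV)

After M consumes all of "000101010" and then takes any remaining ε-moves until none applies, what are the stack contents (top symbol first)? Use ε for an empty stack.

XWXXXX$

(q0, 000101010, $)
  read 0, top $: go to q1, push $ → (q1, 00101010, $)
  read 0, top $: go to q0, push W$ → (q0, 0101010, W$)
  read 0, top W: go to q0, push VX → (q0, 101010, VX$)
  ε-move, top V: go to q0, push XW → (q0, 101010, XWX$)
  read 1, top X: go to q0, push ε → (q0, 01010, WX$)
  read 0, top W: go to q0, push VX → (q0, 1010, VXX$)
  ε-move, top V: go to q0, push XW → (q0, 1010, XWXX$)
  read 1, top X: go to q0, push ε → (q0, 010, WXX$)
  read 0, top W: go to q0, push VX → (q0, 10, VXXX$)
  ε-move, top V: go to q0, push XW → (q0, 10, XWXXX$)
  read 1, top X: go to q0, push ε → (q0, 0, WXXX$)
  read 0, top W: go to q0, push VX → (q0, ε, VXXXX$)
  ε-move, top V: go to q0, push XW → (q0, ε, XWXXXX$)
All input consumed in state q0 with stack XWXXXX$.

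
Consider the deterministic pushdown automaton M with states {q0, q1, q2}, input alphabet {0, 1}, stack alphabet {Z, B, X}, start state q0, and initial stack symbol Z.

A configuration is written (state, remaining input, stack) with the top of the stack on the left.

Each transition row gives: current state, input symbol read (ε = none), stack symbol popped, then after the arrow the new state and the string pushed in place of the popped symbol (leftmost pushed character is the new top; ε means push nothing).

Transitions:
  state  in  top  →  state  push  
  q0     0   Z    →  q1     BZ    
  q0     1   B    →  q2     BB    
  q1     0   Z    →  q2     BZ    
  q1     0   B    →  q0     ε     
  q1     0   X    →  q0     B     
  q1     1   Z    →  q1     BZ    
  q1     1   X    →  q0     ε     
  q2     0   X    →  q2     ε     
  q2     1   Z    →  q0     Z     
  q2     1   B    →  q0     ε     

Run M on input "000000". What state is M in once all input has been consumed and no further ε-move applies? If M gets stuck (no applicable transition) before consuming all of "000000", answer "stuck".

q0

(q0, 000000, Z) ⊢ (q1, 00000, BZ) ⊢ (q0, 0000, Z) ⊢ (q1, 000, BZ) ⊢ (q0, 00, Z) ⊢ (q1, 0, BZ) ⊢ (q0, ε, Z)
All input consumed; M is in state q0.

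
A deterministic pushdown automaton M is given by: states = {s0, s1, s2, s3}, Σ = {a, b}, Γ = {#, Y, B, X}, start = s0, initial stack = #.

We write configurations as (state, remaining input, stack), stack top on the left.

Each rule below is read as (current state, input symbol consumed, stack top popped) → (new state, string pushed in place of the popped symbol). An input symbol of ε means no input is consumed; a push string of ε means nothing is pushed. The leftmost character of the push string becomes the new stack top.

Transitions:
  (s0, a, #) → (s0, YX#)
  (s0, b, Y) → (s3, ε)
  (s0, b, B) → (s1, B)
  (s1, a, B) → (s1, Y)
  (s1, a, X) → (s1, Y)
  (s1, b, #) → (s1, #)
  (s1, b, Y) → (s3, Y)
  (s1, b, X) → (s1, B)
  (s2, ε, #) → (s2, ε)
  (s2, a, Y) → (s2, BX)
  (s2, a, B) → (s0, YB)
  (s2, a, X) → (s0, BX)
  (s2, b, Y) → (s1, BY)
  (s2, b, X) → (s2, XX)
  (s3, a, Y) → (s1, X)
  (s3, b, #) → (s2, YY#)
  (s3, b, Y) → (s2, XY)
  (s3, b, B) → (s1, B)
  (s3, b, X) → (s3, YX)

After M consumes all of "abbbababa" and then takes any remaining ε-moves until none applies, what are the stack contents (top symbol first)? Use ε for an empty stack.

(s0, abbbababa, #)
  read a, top #: go to s0, push YX# → (s0, bbbababa, YX#)
  read b, top Y: go to s3, push ε → (s3, bbababa, X#)
  read b, top X: go to s3, push YX → (s3, bababa, YX#)
  read b, top Y: go to s2, push XY → (s2, ababa, XYX#)
  read a, top X: go to s0, push BX → (s0, baba, BXYX#)
  read b, top B: go to s1, push B → (s1, aba, BXYX#)
  read a, top B: go to s1, push Y → (s1, ba, YXYX#)
  read b, top Y: go to s3, push Y → (s3, a, YXYX#)
  read a, top Y: go to s1, push X → (s1, ε, XXYX#)
All input consumed in state s1 with stack XXYX#.

XXYX#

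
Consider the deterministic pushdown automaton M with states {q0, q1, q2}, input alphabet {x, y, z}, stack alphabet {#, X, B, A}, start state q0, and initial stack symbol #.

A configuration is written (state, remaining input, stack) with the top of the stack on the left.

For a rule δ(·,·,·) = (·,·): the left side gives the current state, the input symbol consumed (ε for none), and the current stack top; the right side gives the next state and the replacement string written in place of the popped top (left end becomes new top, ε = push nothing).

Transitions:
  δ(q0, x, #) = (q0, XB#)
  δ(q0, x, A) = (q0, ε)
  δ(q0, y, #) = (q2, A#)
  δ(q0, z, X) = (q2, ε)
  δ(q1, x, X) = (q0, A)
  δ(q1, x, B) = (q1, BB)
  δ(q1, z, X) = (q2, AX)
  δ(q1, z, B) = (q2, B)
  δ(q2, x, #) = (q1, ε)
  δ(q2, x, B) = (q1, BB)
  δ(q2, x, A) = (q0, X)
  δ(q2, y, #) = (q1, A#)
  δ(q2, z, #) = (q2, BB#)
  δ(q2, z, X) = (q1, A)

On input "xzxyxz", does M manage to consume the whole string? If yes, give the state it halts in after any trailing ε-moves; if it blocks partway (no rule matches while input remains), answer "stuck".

stuck

(q0, xzxyxz, #) ⊢ (q0, zxyxz, XB#) ⊢ (q2, xyxz, B#) ⊢ (q1, yxz, BB#)
No transition for (q1, y, top B); M blocks with input yxz remaining.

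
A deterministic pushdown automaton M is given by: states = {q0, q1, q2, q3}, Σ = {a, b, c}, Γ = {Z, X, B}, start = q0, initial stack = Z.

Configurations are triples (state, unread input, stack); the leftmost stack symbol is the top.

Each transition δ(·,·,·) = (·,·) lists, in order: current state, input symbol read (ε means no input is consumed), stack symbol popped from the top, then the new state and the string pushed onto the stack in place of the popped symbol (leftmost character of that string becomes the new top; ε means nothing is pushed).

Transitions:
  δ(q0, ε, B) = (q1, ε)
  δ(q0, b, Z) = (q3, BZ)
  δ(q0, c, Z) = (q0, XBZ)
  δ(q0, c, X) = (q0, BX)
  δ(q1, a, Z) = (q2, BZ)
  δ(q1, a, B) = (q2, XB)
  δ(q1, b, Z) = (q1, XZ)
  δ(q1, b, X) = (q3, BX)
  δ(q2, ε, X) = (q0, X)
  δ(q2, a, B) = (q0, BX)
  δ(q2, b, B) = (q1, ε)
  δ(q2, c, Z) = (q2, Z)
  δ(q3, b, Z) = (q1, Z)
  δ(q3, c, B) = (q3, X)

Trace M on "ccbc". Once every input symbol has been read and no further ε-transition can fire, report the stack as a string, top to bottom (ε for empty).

(q0, ccbc, Z)
  read c, top Z: go to q0, push XBZ → (q0, cbc, XBZ)
  read c, top X: go to q0, push BX → (q0, bc, BXBZ)
  ε-move, top B: go to q1, push ε → (q1, bc, XBZ)
  read b, top X: go to q3, push BX → (q3, c, BXBZ)
  read c, top B: go to q3, push X → (q3, ε, XXBZ)
All input consumed in state q3 with stack XXBZ.

XXBZ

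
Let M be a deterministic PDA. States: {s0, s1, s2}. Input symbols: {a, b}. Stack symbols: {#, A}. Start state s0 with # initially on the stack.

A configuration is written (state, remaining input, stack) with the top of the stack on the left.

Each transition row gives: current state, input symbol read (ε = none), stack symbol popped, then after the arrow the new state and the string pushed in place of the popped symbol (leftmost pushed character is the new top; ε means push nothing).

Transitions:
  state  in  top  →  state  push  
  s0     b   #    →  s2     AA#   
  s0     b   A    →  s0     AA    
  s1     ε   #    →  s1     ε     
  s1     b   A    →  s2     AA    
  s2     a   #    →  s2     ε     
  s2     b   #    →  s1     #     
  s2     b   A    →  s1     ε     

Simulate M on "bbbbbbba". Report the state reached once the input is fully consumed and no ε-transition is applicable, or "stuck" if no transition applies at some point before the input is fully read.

stuck

(s0, bbbbbbba, #)
  read b, top #: go to s2, push AA# → (s2, bbbbbba, AA#)
  read b, top A: go to s1, push ε → (s1, bbbbba, A#)
  read b, top A: go to s2, push AA → (s2, bbbba, AA#)
  read b, top A: go to s1, push ε → (s1, bbba, A#)
  read b, top A: go to s2, push AA → (s2, bba, AA#)
  read b, top A: go to s1, push ε → (s1, ba, A#)
  read b, top A: go to s2, push AA → (s2, a, AA#)
No transition for (s2, a, top A); M blocks with input a remaining.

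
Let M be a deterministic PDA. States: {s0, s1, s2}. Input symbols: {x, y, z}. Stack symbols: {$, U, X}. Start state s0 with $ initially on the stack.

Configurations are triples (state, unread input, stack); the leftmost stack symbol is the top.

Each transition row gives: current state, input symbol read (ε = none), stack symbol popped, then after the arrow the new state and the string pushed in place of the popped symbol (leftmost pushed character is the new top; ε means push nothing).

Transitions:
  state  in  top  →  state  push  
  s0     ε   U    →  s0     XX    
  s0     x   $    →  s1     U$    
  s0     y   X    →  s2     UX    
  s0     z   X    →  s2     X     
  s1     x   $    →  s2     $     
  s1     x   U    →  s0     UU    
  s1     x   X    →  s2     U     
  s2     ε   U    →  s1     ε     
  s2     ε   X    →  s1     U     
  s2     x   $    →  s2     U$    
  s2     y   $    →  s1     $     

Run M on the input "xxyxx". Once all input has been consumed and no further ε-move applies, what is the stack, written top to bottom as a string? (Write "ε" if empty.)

U$

(s0, xxyxx, $)
  read x, top $: go to s1, push U$ → (s1, xyxx, U$)
  read x, top U: go to s0, push UU → (s0, yxx, UU$)
  ε-move, top U: go to s0, push XX → (s0, yxx, XXU$)
  read y, top X: go to s2, push UX → (s2, xx, UXXU$)
  ε-move, top U: go to s1, push ε → (s1, xx, XXU$)
  read x, top X: go to s2, push U → (s2, x, UXU$)
  ε-move, top U: go to s1, push ε → (s1, x, XU$)
  read x, top X: go to s2, push U → (s2, ε, UU$)
  ε-move, top U: go to s1, push ε → (s1, ε, U$)
All input consumed in state s1 with stack U$.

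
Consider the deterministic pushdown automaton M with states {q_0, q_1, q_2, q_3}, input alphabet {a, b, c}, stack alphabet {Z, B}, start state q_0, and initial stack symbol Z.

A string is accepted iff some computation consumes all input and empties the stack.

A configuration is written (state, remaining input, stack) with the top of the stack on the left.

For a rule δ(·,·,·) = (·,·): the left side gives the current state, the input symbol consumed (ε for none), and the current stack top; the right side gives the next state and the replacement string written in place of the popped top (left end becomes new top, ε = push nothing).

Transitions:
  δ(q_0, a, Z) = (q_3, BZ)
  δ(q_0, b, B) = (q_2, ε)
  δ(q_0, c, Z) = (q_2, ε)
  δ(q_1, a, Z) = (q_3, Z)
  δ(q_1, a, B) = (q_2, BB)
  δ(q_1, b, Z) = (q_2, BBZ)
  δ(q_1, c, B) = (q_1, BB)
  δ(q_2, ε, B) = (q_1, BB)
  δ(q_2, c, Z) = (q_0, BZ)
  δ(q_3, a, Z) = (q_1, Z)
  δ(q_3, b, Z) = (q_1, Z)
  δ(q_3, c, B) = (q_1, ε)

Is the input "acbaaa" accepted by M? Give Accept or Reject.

(q_0, acbaaa, Z)
  read a, top Z: go to q_3, push BZ → (q_3, cbaaa, BZ)
  read c, top B: go to q_1, push ε → (q_1, baaa, Z)
  read b, top Z: go to q_2, push BBZ → (q_2, aaa, BBZ)
  ε-move, top B: go to q_1, push BB → (q_1, aaa, BBBZ)
  read a, top B: go to q_2, push BB → (q_2, aa, BBBBZ)
  ε-move, top B: go to q_1, push BB → (q_1, aa, BBBBBZ)
  read a, top B: go to q_2, push BB → (q_2, a, BBBBBBZ)
  ε-move, top B: go to q_1, push BB → (q_1, a, BBBBBBBZ)
  read a, top B: go to q_2, push BB → (q_2, ε, BBBBBBBBZ)
  ε-move, top B: go to q_1, push BB → (q_1, ε, BBBBBBBBBZ)
All input consumed; stack is BBBBBBBBBZ, not empty, and no further ε-move applies.

Reject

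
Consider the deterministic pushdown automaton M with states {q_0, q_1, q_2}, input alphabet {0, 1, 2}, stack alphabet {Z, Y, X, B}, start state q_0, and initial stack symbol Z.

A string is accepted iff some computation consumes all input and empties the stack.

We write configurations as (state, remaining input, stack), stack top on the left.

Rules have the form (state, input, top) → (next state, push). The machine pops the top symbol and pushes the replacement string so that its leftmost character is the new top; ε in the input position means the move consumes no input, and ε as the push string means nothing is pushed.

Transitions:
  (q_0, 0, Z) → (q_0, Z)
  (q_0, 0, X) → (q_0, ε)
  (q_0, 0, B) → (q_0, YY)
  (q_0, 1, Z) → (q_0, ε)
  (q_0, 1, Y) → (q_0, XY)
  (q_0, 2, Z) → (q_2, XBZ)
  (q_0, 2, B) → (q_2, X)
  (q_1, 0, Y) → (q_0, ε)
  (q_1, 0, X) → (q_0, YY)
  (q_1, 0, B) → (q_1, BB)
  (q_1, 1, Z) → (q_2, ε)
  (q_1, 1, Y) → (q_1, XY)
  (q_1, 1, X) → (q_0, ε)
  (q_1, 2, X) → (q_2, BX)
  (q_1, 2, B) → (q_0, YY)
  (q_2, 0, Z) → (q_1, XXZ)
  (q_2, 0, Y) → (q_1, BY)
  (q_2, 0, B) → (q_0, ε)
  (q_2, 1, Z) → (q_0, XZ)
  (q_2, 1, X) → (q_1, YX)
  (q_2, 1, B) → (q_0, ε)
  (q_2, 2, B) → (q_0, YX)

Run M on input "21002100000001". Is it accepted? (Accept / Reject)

(q_0, 21002100000001, Z) ⊢ (q_2, 1002100000001, XBZ) ⊢ (q_1, 002100000001, YXBZ) ⊢ (q_0, 02100000001, XBZ) ⊢ (q_0, 2100000001, BZ) ⊢ (q_2, 100000001, XZ) ⊢ (q_1, 00000001, YXZ) ⊢ (q_0, 0000001, XZ) ⊢ (q_0, 000001, Z) ⊢ (q_0, 00001, Z) ⊢ (q_0, 0001, Z) ⊢ (q_0, 001, Z) ⊢ (q_0, 01, Z) ⊢ (q_0, 1, Z) ⊢ (q_0, ε, ε)
All input consumed and the stack is empty.

Accept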